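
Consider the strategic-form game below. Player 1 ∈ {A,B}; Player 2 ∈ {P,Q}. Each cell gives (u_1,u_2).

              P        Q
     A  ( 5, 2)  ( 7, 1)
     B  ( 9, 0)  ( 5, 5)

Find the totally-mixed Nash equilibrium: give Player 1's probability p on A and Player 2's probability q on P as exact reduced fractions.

(p,q) = (5/6, 1/3)

P1 indiff ⇒ q·5+(1-q)·7 = q·9+(1-q)·5 ⇒ q(-4) = (1-q)(-2) ⇒ q = 1/3
P2 indiff ⇒ p·2+(1-p)·0 = p·1+(1-p)·5 ⇒ p(1) = (1-p)(5) ⇒ p = 5/6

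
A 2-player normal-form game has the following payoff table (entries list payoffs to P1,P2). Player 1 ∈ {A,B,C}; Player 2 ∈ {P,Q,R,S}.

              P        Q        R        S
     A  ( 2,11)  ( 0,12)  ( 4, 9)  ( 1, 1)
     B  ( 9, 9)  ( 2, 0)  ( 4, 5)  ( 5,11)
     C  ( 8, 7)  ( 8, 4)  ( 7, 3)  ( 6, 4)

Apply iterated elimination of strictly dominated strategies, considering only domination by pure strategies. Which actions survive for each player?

Survivors P1:{B,C} P2:{P,S}

P1 drop A (C beats it: P:8>2 Q:8>0 R:7>4 S:6>1)
P2 drop Q (P beats it: B:9>0 C:7>4)
P2 drop R (P beats it: B:9>5 C:7>3)
P1→{B,C} P2→{P,S}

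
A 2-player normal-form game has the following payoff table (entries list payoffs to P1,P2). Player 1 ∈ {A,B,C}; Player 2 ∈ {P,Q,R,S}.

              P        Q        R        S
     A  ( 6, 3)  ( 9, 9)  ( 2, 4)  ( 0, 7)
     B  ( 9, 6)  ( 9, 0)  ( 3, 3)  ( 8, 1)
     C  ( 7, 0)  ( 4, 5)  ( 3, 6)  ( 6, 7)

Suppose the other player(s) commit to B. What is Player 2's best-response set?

u_2(P vs B) = 6
u_2(Q vs B) = 0
u_2(R vs B) = 3
u_2(S vs B) = 1
max payoff 6 at {P}

BR_2 = {P}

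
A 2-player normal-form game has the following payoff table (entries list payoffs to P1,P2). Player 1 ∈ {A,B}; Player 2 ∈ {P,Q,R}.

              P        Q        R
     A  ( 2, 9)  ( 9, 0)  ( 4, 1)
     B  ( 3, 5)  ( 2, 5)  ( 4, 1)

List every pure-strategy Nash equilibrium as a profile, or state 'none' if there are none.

Nash profiles: (B,P)

(A,P): not NE [P1→B gives 3>2]
(A,Q): not NE [P2→P gives 9>0]
(A,R): not NE [P2→P gives 9>1]
(B,P): NE
(B,Q): not NE [P1→A gives 9>2]
(B,R): not NE [P2→Q gives 5>1]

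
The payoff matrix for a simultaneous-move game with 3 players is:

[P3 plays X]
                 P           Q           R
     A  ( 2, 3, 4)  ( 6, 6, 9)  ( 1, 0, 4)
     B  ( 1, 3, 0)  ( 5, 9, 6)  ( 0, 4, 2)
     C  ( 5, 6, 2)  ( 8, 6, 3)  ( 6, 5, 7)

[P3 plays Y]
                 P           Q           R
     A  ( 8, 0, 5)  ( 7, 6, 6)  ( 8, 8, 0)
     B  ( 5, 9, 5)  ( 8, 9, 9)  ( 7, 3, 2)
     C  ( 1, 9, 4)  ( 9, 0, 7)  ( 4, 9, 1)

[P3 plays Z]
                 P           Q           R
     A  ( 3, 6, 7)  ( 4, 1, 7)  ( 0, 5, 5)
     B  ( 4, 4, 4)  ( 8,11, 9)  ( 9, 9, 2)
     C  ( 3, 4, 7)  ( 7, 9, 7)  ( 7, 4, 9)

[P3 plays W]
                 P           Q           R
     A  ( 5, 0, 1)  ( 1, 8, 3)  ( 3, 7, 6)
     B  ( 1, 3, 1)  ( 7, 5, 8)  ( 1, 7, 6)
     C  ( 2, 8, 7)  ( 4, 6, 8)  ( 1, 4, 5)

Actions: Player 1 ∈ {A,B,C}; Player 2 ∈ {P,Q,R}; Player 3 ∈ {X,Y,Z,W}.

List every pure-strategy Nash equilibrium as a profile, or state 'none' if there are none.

(A,P,X): not NE [P1→C gives 5>2; P2→Q gives 6>3; P3→Z gives 7>4]
(A,P,Y): not NE [P2→R gives 8>0; P3→Z gives 7>5]
(A,P,Z): not NE [P1→B gives 4>3]
(A,P,W): not NE [P2→Q gives 8>0; P3→Z gives 7>1]
(A,Q,X): not NE [P1→C gives 8>6]
(A,Q,Y): not NE [P1→C gives 9>7; P2→R gives 8>6; P3→X gives 9>6]
(A,Q,Z): not NE [P1→B gives 8>4; P2→P gives 6>1; P3→X gives 9>7]
(A,Q,W): not NE [P1→B gives 7>1; P3→X gives 9>3]
(A,R,X): not NE [P1→C gives 6>1; P2→Q gives 6>0; P3→W gives 6>4]
(A,R,Y): not NE [P3→W gives 6>0]
(A,R,Z): not NE [P1→B gives 9>0; P2→P gives 6>5; P3→W gives 6>5]
(A,R,W): not NE [P2→Q gives 8>7]
(B,P,X): not NE [P1→C gives 5>1; P2→Q gives 9>3; P3→Y gives 5>0]
(B,P,Y): not NE [P1→A gives 8>5]
(B,P,Z): not NE [P2→Q gives 11>4; P3→Y gives 5>4]
(B,P,W): not NE [P1→A gives 5>1; P2→R gives 7>3; P3→Y gives 5>1]
(B,Q,X): not NE [P1→C gives 8>5; P3→Z gives 9>6]
(B,Q,Y): not NE [P1→C gives 9>8]
(B,Q,Z): NE
(B,Q,W): not NE [P2→R gives 7>5; P3→Z gives 9>8]
(B,R,X): not NE [P1→C gives 6>0; P2→Q gives 9>4; P3→W gives 6>2]
(B,R,Y): not NE [P1→A gives 8>7; P2→Q gives 9>3; P3→W gives 6>2]
(B,R,Z): not NE [P2→Q gives 11>9; P3→W gives 6>2]
(B,R,W): not NE [P1→A gives 3>1]
(C,P,X): not NE [P3→W gives 7>2]
(C,P,Y): not NE [P1→A gives 8>1; P3→W gives 7>4]
(C,P,Z): not NE [P1→B gives 4>3; P2→Q gives 9>4]
(C,P,W): not NE [P1→A gives 5>2]
(C,Q,X): not NE [P3→W gives 8>3]
(C,Q,Y): not NE [P2→R gives 9>0; P3→W gives 8>7]
(C,Q,Z): not NE [P1→B gives 8>7; P3→W gives 8>7]
(C,Q,W): not NE [P1→B gives 7>4; P2→P gives 8>6]
(C,R,X): not NE [P2→Q gives 6>5; P3→Z gives 9>7]
(C,R,Y): not NE [P1→A gives 8>4; P3→Z gives 9>1]
(C,R,Z): not NE [P1→B gives 9>7; P2→Q gives 9>4]
(C,R,W): not NE [P1→A gives 3>1; P2→P gives 8>4; P3→Z gives 9>5]

PSNE = {(B,Q,Z)}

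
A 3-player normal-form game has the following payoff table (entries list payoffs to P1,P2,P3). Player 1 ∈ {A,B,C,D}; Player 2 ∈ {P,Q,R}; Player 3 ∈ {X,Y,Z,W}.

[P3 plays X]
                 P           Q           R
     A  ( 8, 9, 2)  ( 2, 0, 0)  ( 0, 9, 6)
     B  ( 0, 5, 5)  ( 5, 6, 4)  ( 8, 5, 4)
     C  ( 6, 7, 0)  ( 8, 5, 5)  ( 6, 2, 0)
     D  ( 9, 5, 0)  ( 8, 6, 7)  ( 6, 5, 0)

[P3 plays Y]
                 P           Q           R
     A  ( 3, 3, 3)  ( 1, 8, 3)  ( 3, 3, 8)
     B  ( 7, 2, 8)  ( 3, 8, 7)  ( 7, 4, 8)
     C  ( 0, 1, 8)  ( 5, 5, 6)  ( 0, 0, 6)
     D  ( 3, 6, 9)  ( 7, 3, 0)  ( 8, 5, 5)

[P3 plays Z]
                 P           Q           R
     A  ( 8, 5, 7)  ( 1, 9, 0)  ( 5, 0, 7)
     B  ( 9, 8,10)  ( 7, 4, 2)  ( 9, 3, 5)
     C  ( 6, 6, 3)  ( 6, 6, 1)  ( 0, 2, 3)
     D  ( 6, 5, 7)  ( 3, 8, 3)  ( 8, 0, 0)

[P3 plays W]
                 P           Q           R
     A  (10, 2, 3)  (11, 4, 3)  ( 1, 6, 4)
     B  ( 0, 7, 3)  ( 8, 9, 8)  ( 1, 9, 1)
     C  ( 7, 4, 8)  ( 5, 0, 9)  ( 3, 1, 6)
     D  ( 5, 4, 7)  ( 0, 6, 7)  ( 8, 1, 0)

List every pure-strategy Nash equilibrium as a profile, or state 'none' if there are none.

(A,P,X): not NE [P1→D gives 9>8; P3→Z gives 7>2]
(A,P,Y): not NE [P1→B gives 7>3; P2→Q gives 8>3; P3→Z gives 7>3]
(A,P,Z): not NE [P1→B gives 9>8; P2→Q gives 9>5]
(A,P,W): not NE [P2→R gives 6>2; P3→Z gives 7>3]
(A,Q,X): not NE [P1→D gives 8>2; P2→R gives 9>0; P3→W gives 3>0]
(A,Q,Y): not NE [P1→D gives 7>1]
(A,Q,Z): not NE [P1→B gives 7>1; P3→W gives 3>0]
(A,Q,W): not NE [P2→R gives 6>4]
(A,R,X): not NE [P1→B gives 8>0; P3→Y gives 8>6]
(A,R,Y): not NE [P1→D gives 8>3; P2→Q gives 8>3]
(A,R,Z): not NE [P1→B gives 9>5; P2→Q gives 9>0; P3→Y gives 8>7]
(A,R,W): not NE [P1→D gives 8>1; P3→Y gives 8>4]
(B,P,X): not NE [P1→D gives 9>0; P2→Q gives 6>5; P3→Z gives 10>5]
(B,P,Y): not NE [P2→Q gives 8>2; P3→Z gives 10>8]
(B,P,Z): NE
(B,P,W): not NE [P1→A gives 10>0; P2→R gives 9>7; P3→Z gives 10>3]
(B,Q,X): not NE [P1→D gives 8>5; P3→W gives 8>4]
(B,Q,Y): not NE [P1→D gives 7>3; P3→W gives 8>7]
(B,Q,Z): not NE [P2→P gives 8>4; P3→W gives 8>2]
(B,Q,W): not NE [P1→A gives 11>8]
(B,R,X): not NE [P2→Q gives 6>5; P3→Y gives 8>4]
(B,R,Y): not NE [P1→D gives 8>7; P2→Q gives 8>4]
(B,R,Z): not NE [P2→P gives 8>3; P3→Y gives 8>5]
(B,R,W): not NE [P1→D gives 8>1; P3→Y gives 8>1]
(C,P,X): not NE [P1→D gives 9>6; P3→W gives 8>0]
(C,P,Y): not NE [P1→B gives 7>0; P2→Q gives 5>1]
(C,P,Z): not NE [P1→B gives 9>6; P3→W gives 8>3]
(C,P,W): not NE [P1→A gives 10>7]
(C,Q,X): not NE [P2→P gives 7>5; P3→W gives 9>5]
(C,Q,Y): not NE [P1→D gives 7>5; P3→W gives 9>6]
(C,Q,Z): not NE [P1→B gives 7>6; P3→W gives 9>1]
(C,Q,W): not NE [P1→A gives 11>5; P2→P gives 4>0]
(C,R,X): not NE [P1→B gives 8>6; P2→P gives 7>2; P3→W gives 6>0]
(C,R,Y): not NE [P1→D gives 8>0; P2→Q gives 5>0]
(C,R,Z): not NE [P1→B gives 9>0; P2→Q gives 6>2; P3→W gives 6>3]
(C,R,W): not NE [P1→D gives 8>3; P2→P gives 4>1]
(D,P,X): not NE [P2→Q gives 6>5; P3→Y gives 9>0]
(D,P,Y): not NE [P1→B gives 7>3]
(D,P,Z): not NE [P1→B gives 9>6; P2→Q gives 8>5; P3→Y gives 9>7]
(D,P,W): not NE [P1→A gives 10>5; P2→Q gives 6>4; P3→Y gives 9>7]
(D,Q,X): NE
(D,Q,Y): not NE [P2→P gives 6>3; P3→W gives 7>0]
(D,Q,Z): not NE [P1→B gives 7>3; P3→W gives 7>3]
(D,Q,W): not NE [P1→A gives 11>0]
(D,R,X): not NE [P1→B gives 8>6; P2→Q gives 6>5; P3→Y gives 5>0]
(D,R,Y): not NE [P2→P gives 6>5]
(D,R,Z): not NE [P1→B gives 9>8; P2→Q gives 8>0; P3→Y gives 5>0]
(D,R,W): not NE [P2→Q gives 6>1; P3→Y gives 5>0]

PSNE = {(B,P,Z), (D,Q,X)}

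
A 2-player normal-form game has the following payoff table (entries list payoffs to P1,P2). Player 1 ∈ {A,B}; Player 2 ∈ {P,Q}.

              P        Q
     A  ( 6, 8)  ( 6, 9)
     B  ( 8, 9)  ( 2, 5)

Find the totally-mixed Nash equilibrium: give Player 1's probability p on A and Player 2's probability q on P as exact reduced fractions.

P1 indiff ⇒ q·6+(1-q)·6 = q·8+(1-q)·2 ⇒ q(-2) = (1-q)(-4) ⇒ q = 2/3
P2 indiff ⇒ p·8+(1-p)·9 = p·9+(1-p)·5 ⇒ p(-1) = (1-p)(-4) ⇒ p = 4/5

P1 mixes 4/5 on A; P2 mixes 2/3 on P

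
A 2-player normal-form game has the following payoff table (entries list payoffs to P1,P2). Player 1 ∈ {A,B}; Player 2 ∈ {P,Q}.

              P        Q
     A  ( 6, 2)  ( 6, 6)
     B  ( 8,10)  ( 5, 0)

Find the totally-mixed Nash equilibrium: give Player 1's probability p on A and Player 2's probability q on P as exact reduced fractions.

P1 indiff ⇒ q·6+(1-q)·6 = q·8+(1-q)·5 ⇒ q(-2) = (1-q)(-1) ⇒ q = 1/3
P2 indiff ⇒ p·2+(1-p)·10 = p·6+(1-p)·0 ⇒ p(-4) = (1-p)(-10) ⇒ p = 5/7

P1 mixes 5/7 on A; P2 mixes 1/3 on P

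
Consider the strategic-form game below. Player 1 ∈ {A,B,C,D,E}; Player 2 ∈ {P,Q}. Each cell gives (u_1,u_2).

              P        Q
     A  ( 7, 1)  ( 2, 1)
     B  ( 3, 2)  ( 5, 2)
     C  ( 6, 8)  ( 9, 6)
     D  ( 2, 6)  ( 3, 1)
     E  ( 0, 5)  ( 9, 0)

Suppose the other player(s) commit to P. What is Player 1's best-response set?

u_1(A vs P) = 7
u_1(B vs P) = 3
u_1(C vs P) = 6
u_1(D vs P) = 2
u_1(E vs P) = 0
max payoff 7 at {A}

argmax u_1 = {A}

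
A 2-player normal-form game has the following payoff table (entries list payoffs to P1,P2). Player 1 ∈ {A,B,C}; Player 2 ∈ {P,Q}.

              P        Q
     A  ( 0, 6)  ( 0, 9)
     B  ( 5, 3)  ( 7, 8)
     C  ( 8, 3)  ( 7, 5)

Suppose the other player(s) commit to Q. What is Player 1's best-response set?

u_1(A vs Q) = 0
u_1(B vs Q) = 7
u_1(C vs Q) = 7
max payoff 7 at {B,C}

argmax u_1 = {B,C}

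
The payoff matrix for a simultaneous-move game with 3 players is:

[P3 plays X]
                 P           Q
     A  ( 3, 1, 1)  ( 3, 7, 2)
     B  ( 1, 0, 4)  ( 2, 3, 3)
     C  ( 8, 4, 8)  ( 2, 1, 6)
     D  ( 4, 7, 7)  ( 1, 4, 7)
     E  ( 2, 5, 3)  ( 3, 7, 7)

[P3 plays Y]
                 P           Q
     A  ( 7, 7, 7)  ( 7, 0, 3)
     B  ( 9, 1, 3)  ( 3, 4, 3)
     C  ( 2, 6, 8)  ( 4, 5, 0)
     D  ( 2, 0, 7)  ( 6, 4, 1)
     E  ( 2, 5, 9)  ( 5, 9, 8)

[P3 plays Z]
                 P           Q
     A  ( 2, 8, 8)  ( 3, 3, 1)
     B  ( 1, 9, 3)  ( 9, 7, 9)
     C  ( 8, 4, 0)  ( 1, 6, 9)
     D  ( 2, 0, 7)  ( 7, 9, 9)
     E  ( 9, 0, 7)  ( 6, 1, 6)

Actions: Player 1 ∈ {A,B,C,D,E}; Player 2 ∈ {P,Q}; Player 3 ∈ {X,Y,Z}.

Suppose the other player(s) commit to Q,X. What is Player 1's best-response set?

u_1(A vs Q,X) = 3
u_1(B vs Q,X) = 2
u_1(C vs Q,X) = 2
u_1(D vs Q,X) = 1
u_1(E vs Q,X) = 3
max payoff 3 at {A,E}

P1 best: {A,E}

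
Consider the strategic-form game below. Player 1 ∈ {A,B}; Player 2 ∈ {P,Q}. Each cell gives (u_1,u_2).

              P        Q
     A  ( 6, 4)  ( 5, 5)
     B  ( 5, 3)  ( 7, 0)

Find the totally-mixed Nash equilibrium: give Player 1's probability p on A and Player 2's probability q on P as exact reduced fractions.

P1 indiff ⇒ q·6+(1-q)·5 = q·5+(1-q)·7 ⇒ q(1) = (1-q)(2) ⇒ q = 2/3
P2 indiff ⇒ p·4+(1-p)·3 = p·5+(1-p)·0 ⇒ p(-1) = (1-p)(-3) ⇒ p = 3/4

P1 mixes 3/4 on A; P2 mixes 2/3 on P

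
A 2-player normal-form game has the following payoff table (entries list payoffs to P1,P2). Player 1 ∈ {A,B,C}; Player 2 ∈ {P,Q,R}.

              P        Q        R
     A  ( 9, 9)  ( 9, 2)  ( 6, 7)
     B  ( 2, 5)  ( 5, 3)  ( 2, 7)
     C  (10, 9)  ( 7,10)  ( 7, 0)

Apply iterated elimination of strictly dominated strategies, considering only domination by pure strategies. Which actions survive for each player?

P1 drop B (A beats it: P:9>2 Q:9>5 R:6>2)
P2 drop R (P beats it: A:9>7 C:9>0)
P1→{A,C} P2→{P,Q}

Survivors P1:{A,C} P2:{P,Q}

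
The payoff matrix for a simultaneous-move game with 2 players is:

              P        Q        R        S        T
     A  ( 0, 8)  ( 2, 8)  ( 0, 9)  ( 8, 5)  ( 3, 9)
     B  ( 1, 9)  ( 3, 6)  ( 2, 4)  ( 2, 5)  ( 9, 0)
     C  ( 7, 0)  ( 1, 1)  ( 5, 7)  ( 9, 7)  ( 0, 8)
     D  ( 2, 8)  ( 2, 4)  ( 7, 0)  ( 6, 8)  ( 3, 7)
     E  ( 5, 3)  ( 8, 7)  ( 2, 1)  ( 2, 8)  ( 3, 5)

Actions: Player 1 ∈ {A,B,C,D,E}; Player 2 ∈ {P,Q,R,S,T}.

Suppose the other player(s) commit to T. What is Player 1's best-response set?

BR_1 = {B}

u_1(A vs T) = 3
u_1(B vs T) = 9
u_1(C vs T) = 0
u_1(D vs T) = 3
u_1(E vs T) = 3
max payoff 9 at {B}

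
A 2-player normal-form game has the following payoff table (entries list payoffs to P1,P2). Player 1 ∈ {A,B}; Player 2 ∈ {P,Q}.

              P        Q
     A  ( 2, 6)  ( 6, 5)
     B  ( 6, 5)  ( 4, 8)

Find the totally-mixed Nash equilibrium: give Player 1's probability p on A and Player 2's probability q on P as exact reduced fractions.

P1 indiff ⇒ q·2+(1-q)·6 = q·6+(1-q)·4 ⇒ q(-4) = (1-q)(-2) ⇒ q = 1/3
P2 indiff ⇒ p·6+(1-p)·5 = p·5+(1-p)·8 ⇒ p(1) = (1-p)(3) ⇒ p = 3/4

p=3/4, q=1/3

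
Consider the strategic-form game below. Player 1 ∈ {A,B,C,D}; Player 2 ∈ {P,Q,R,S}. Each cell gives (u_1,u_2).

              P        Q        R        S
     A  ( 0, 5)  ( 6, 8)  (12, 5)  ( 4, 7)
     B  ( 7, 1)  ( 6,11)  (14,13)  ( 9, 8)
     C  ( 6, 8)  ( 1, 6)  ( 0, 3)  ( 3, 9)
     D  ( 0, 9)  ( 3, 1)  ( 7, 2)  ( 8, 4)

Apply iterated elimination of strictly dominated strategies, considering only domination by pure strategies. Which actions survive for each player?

P1 drop C (B beats it: P:7>6 Q:6>1 R:14>0 S:9>3)
P1 drop D (B beats it: P:7>0 Q:6>3 R:14>7 S:9>8)
P2 drop P (Q beats it: A:8>5 B:11>1)
P2 drop S (Q beats it: A:8>7 B:11>8)
P1→{A,B} P2→{Q,R}

Survivors P1:{A,B} P2:{Q,R}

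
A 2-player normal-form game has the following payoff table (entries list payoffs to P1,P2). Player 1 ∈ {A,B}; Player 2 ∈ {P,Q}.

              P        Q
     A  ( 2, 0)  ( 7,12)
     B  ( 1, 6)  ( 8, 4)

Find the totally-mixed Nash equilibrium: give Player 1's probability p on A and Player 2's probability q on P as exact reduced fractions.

p=1/7, q=1/2

P1 indiff ⇒ q·2+(1-q)·7 = q·1+(1-q)·8 ⇒ q(1) = (1-q)(1) ⇒ q = 1/2
P2 indiff ⇒ p·0+(1-p)·6 = p·12+(1-p)·4 ⇒ p(-12) = (1-p)(-2) ⇒ p = 1/7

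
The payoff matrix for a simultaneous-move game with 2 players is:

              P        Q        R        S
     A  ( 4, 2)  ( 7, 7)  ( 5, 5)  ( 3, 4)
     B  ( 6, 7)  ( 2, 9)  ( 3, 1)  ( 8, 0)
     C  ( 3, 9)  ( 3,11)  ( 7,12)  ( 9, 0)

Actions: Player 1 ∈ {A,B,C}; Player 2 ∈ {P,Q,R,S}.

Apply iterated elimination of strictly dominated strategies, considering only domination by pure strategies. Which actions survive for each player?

P2 drop P (Q beats it: A:7>2 B:9>7 C:11>9)
P1 drop B (C beats it: Q:3>2 R:7>3 S:9>8)
P2 drop S (Q beats it: A:7>4 C:11>0)
P1→{A,C} P2→{Q,R}

Remaining: P1:{A,C} P2:{Q,R}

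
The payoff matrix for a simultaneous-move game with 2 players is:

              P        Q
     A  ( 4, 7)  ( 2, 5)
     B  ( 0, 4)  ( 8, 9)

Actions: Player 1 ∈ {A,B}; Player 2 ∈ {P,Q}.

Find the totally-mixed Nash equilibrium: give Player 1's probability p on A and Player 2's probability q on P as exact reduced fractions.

(p,q) = (5/7, 3/5)

P1 indiff ⇒ q·4+(1-q)·2 = q·0+(1-q)·8 ⇒ q(4) = (1-q)(6) ⇒ q = 3/5
P2 indiff ⇒ p·7+(1-p)·4 = p·5+(1-p)·9 ⇒ p(2) = (1-p)(5) ⇒ p = 5/7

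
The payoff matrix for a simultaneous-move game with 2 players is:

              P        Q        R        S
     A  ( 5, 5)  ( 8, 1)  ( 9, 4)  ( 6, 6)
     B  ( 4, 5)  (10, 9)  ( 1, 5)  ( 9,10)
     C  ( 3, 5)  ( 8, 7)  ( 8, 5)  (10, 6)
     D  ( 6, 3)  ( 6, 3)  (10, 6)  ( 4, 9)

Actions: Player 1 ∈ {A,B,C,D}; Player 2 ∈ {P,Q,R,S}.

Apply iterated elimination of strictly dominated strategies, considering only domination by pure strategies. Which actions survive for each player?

Remaining: P1:{B,C} P2:{Q,S}

P2 drop P (S beats it: A:6>5 B:10>5 C:6>5 D:9>3)
P2 drop R (S beats it: A:6>4 B:10>5 C:6>5 D:9>6)
P1 drop A (B beats it: Q:10>8 S:9>6)
P1 drop D (B beats it: Q:10>6 S:9>4)
P1→{B,C} P2→{Q,S}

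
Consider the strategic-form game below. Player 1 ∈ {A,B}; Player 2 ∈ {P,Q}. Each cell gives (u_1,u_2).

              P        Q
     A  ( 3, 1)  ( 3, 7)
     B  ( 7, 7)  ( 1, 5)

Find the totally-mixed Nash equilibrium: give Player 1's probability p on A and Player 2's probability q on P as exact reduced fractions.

P1 indiff ⇒ q·3+(1-q)·3 = q·7+(1-q)·1 ⇒ q(-4) = (1-q)(-2) ⇒ q = 1/3
P2 indiff ⇒ p·1+(1-p)·7 = p·7+(1-p)·5 ⇒ p(-6) = (1-p)(-2) ⇒ p = 1/4

p=1/4, q=1/3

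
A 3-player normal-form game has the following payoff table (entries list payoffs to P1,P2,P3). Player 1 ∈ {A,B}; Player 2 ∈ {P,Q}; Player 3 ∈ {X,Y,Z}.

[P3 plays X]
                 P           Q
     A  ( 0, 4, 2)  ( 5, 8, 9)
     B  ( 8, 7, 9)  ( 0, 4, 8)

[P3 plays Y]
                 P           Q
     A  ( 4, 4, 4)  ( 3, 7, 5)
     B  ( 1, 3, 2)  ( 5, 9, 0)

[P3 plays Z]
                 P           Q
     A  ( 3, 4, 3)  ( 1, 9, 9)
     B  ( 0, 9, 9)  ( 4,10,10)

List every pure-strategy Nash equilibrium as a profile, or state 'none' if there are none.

(A,P,X): not NE [P1→B gives 8>0; P2→Q gives 8>4; P3→Y gives 4>2]
(A,P,Y): not NE [P2→Q gives 7>4]
(A,P,Z): not NE [P2→Q gives 9>4; P3→Y gives 4>3]
(A,Q,X): NE
(A,Q,Y): not NE [P1→B gives 5>3; P3→Z gives 9>5]
(A,Q,Z): not NE [P1→B gives 4>1]
(B,P,X): NE
(B,P,Y): not NE [P1→A gives 4>1; P2→Q gives 9>3; P3→Z gives 9>2]
(B,P,Z): not NE [P1→A gives 3>0; P2→Q gives 10>9]
(B,Q,X): not NE [P1→A gives 5>0; P2→P gives 7>4; P3→Z gives 10>8]
(B,Q,Y): not NE [P3→Z gives 10>0]
(B,Q,Z): NE

PSNE = {(A,Q,X), (B,P,X), (B,Q,Z)}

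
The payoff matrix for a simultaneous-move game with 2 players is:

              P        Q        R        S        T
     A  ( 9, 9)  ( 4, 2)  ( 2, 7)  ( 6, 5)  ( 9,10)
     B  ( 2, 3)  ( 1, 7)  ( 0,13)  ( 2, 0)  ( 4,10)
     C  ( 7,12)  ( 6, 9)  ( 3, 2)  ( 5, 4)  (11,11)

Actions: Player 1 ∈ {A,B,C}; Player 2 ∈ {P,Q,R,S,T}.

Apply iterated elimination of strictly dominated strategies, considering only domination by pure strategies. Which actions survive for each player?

Remaining: P1:{A,C} P2:{P,T}

P1 drop B (A beats it: P:9>2 Q:4>1 R:2>0 S:6>2 T:9>4)
P2 drop Q (P beats it: A:9>2 C:12>9)
P2 drop R (P beats it: A:9>7 C:12>2)
P2 drop S (P beats it: A:9>5 C:12>4)
P1→{A,C} P2→{P,T}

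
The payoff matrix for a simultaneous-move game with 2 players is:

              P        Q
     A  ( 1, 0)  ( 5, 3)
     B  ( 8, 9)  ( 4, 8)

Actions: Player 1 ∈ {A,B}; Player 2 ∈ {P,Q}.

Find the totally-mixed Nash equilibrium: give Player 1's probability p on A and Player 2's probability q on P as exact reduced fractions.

p=1/4, q=1/8

P1 indiff ⇒ q·1+(1-q)·5 = q·8+(1-q)·4 ⇒ q(-7) = (1-q)(-1) ⇒ q = 1/8
P2 indiff ⇒ p·0+(1-p)·9 = p·3+(1-p)·8 ⇒ p(-3) = (1-p)(-1) ⇒ p = 1/4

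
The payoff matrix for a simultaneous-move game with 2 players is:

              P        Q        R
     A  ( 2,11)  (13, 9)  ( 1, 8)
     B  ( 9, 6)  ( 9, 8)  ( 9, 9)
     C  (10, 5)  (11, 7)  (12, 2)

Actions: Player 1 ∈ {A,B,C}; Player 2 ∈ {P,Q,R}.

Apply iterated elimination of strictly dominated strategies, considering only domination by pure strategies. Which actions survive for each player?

Remaining: P1:{A,C} P2:{P,Q}

P1 drop B (C beats it: P:10>9 Q:11>9 R:12>9)
P2 drop R (P beats it: A:11>8 C:5>2)
P1→{A,C} P2→{P,Q}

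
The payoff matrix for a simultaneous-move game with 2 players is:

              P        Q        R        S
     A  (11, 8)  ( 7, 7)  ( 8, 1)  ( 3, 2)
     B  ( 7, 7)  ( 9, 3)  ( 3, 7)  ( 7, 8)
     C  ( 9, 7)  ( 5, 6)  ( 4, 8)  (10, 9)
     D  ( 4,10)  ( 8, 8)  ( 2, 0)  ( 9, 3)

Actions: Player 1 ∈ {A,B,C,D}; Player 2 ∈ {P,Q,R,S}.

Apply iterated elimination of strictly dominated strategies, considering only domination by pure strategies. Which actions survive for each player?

Remaining: P1:{A,C} P2:{P,S}

P2 drop Q (P beats it: A:8>7 B:7>3 C:7>6 D:10>8)
P1 drop B (C beats it: P:9>7 R:4>3 S:10>7)
P1 drop D (C beats it: P:9>4 R:4>2 S:10>9)
P2 drop R (S beats it: A:2>1 C:9>8)
P1→{A,C} P2→{P,S}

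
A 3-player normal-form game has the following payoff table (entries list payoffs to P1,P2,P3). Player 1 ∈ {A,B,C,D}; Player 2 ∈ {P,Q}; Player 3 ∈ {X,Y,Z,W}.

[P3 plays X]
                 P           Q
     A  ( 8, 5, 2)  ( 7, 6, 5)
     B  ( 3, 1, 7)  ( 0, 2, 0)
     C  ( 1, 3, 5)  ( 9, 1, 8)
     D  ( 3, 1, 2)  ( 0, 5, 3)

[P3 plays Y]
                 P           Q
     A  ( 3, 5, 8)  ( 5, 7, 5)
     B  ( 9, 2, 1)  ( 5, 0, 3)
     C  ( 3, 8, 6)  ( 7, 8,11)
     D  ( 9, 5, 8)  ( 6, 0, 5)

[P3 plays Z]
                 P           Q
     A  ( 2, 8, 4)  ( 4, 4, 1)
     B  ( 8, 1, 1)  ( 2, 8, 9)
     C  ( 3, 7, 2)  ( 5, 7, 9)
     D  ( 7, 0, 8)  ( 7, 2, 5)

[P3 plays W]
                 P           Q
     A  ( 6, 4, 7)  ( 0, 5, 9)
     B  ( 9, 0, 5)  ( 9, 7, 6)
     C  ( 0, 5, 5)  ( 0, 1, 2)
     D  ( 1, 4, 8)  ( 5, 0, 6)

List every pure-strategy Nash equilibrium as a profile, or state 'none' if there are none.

(A,P,X): not NE [P2→Q gives 6>5; P3→Y gives 8>2]
(A,P,Y): not NE [P1→D gives 9>3; P2→Q gives 7>5]
(A,P,Z): not NE [P1→B gives 8>2; P3→Y gives 8>4]
(A,P,W): not NE [P1→B gives 9>6; P2→Q gives 5>4; P3→Y gives 8>7]
(A,Q,X): not NE [P1→C gives 9>7; P3→W gives 9>5]
(A,Q,Y): not NE [P1→C gives 7>5; P3→W gives 9>5]
(A,Q,Z): not NE [P1→D gives 7>4; P2→P gives 8>4; P3→W gives 9>1]
(A,Q,W): not NE [P1→B gives 9>0]
(B,P,X): not NE [P1→A gives 8>3; P2→Q gives 2>1]
(B,P,Y): not NE [P3→X gives 7>1]
(B,P,Z): not NE [P2→Q gives 8>1; P3→X gives 7>1]
(B,P,W): not NE [P2→Q gives 7>0; P3→X gives 7>5]
(B,Q,X): not NE [P1→C gives 9>0; P3→Z gives 9>0]
(B,Q,Y): not NE [P1→C gives 7>5; P2→P gives 2>0; P3→Z gives 9>3]
(B,Q,Z): not NE [P1→D gives 7>2]
(B,Q,W): not NE [P3→Z gives 9>6]
(C,P,X): not NE [P1→A gives 8>1; P3→Y gives 6>5]
(C,P,Y): not NE [P1→D gives 9>3]
(C,P,Z): not NE [P1→B gives 8>3; P3→Y gives 6>2]
(C,P,W): not NE [P1→B gives 9>0; P3→Y gives 6>5]
(C,Q,X): not NE [P2→P gives 3>1; P3→Y gives 11>8]
(C,Q,Y): NE
(C,Q,Z): not NE [P1→D gives 7>5; P3→Y gives 11>9]
(C,Q,W): not NE [P1→B gives 9>0; P2→P gives 5>1; P3→Y gives 11>2]
(D,P,X): not NE [P1→A gives 8>3; P2→Q gives 5>1; P3→W gives 8>2]
(D,P,Y): NE
(D,P,Z): not NE [P1→B gives 8>7; P2→Q gives 2>0]
(D,P,W): not NE [P1→B gives 9>1]
(D,Q,X): not NE [P1→C gives 9>0; P3→W gives 6>3]
(D,Q,Y): not NE [P1→C gives 7>6; P2→P gives 5>0; P3→W gives 6>5]
(D,Q,Z): not NE [P3→W gives 6>5]
(D,Q,W): not NE [P1→B gives 9>5; P2→P gives 4>0]

Nash profiles: (C,Q,Y), (D,P,Y)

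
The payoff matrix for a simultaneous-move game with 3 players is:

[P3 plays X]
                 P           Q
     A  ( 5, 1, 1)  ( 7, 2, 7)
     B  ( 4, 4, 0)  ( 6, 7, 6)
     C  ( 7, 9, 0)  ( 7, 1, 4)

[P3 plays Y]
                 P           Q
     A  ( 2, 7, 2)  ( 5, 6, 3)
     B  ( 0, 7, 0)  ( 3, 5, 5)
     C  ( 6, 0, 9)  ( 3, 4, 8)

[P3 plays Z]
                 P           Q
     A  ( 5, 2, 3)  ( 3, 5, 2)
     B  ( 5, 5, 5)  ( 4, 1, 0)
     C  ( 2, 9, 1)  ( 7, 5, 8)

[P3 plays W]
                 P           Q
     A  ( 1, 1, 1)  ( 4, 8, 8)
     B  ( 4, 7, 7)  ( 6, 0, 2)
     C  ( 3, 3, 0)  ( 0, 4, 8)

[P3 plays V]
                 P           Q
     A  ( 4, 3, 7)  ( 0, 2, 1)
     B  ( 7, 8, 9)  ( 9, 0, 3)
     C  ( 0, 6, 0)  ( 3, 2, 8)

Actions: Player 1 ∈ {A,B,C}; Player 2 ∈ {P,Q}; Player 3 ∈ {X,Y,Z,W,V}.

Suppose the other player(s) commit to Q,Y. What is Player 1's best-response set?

argmax u_1 = {A}

u_1(A vs Q,Y) = 5
u_1(B vs Q,Y) = 3
u_1(C vs Q,Y) = 3
max payoff 5 at {A}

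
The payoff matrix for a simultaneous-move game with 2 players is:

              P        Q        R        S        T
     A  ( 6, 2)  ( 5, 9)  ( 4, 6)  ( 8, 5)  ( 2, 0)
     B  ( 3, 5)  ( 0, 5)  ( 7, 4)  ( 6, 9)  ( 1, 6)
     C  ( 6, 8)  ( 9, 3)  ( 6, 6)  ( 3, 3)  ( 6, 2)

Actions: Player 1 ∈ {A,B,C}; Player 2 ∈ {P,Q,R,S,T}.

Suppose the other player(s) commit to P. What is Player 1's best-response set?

argmax u_1 = {A,C}

u_1(A vs P) = 6
u_1(B vs P) = 3
u_1(C vs P) = 6
max payoff 6 at {A,C}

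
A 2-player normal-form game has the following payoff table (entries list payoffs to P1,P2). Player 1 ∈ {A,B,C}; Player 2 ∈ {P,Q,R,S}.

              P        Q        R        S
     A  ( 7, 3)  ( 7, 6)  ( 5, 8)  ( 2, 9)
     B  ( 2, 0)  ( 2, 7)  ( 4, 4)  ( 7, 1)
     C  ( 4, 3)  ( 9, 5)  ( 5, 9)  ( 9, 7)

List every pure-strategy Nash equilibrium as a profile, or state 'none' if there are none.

(A,P): not NE [P2→S gives 9>3]
(A,Q): not NE [P1→C gives 9>7; P2→S gives 9>6]
(A,R): not NE [P2→S gives 9>8]
(A,S): not NE [P1→C gives 9>2]
(B,P): not NE [P1→A gives 7>2; P2→Q gives 7>0]
(B,Q): not NE [P1→C gives 9>2]
(B,R): not NE [P1→C gives 5>4; P2→Q gives 7>4]
(B,S): not NE [P1→C gives 9>7; P2→Q gives 7>1]
(C,P): not NE [P1→A gives 7>4; P2→R gives 9>3]
(C,Q): not NE [P2→R gives 9>5]
(C,R): NE
(C,S): not NE [P2→R gives 9>7]

NE set: (C,R)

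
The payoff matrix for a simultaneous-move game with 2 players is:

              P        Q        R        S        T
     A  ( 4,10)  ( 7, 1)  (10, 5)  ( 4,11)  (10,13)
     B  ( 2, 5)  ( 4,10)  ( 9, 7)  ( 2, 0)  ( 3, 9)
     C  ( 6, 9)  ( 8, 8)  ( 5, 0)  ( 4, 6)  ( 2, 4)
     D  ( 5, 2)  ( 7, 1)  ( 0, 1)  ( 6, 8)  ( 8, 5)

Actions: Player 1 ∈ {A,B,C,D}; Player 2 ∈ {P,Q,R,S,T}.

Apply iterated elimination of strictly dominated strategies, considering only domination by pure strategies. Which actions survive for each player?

Survivors P1:{A,C,D} P2:{P,S,T}

P1 drop B (A beats it: P:4>2 Q:7>4 R:10>9 S:4>2 T:10>3)
P2 drop Q (P beats it: A:10>1 C:9>8 D:2>1)
P2 drop R (P beats it: A:10>5 C:9>0 D:2>1)
P1→{A,C,D} P2→{P,S,T}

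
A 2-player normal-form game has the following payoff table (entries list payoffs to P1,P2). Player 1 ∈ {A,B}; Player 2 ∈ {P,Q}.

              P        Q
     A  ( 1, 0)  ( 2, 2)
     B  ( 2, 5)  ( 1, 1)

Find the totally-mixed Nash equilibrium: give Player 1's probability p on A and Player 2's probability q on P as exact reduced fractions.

P1 indiff ⇒ q·1+(1-q)·2 = q·2+(1-q)·1 ⇒ q(-1) = (1-q)(-1) ⇒ q = 1/2
P2 indiff ⇒ p·0+(1-p)·5 = p·2+(1-p)·1 ⇒ p(-2) = (1-p)(-4) ⇒ p = 2/3

(p,q) = (2/3, 1/2)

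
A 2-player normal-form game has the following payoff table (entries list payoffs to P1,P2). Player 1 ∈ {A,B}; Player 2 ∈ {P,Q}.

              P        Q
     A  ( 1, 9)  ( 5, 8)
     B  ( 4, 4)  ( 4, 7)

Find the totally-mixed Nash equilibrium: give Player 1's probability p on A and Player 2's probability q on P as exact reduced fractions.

P1 mixes 3/4 on A; P2 mixes 1/4 on P

P1 indiff ⇒ q·1+(1-q)·5 = q·4+(1-q)·4 ⇒ q(-3) = (1-q)(-1) ⇒ q = 1/4
P2 indiff ⇒ p·9+(1-p)·4 = p·8+(1-p)·7 ⇒ p(1) = (1-p)(3) ⇒ p = 3/4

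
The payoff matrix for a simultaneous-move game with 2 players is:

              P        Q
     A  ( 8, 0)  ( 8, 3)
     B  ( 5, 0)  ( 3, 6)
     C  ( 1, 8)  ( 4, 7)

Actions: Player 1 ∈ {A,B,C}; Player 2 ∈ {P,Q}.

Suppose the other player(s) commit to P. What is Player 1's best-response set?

u_1(A vs P) = 8
u_1(B vs P) = 5
u_1(C vs P) = 1
max payoff 8 at {A}

P1 best: {A}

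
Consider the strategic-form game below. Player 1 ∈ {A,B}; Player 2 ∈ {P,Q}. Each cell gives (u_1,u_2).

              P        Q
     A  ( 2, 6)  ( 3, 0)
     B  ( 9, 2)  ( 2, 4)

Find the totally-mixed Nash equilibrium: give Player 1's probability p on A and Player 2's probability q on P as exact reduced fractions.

P1 indiff ⇒ q·2+(1-q)·3 = q·9+(1-q)·2 ⇒ q(-7) = (1-q)(-1) ⇒ q = 1/8
P2 indiff ⇒ p·6+(1-p)·2 = p·0+(1-p)·4 ⇒ p(6) = (1-p)(2) ⇒ p = 1/4

(p,q) = (1/4, 1/8)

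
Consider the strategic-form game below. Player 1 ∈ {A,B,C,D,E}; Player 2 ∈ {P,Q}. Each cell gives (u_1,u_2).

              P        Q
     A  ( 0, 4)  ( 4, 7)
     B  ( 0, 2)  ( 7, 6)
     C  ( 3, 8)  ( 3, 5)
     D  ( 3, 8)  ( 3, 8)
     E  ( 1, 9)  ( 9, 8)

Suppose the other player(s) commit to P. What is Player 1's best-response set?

u_1(A vs P) = 0
u_1(B vs P) = 0
u_1(C vs P) = 3
u_1(D vs P) = 3
u_1(E vs P) = 1
max payoff 3 at {C,D}

BR_1 = {C,D}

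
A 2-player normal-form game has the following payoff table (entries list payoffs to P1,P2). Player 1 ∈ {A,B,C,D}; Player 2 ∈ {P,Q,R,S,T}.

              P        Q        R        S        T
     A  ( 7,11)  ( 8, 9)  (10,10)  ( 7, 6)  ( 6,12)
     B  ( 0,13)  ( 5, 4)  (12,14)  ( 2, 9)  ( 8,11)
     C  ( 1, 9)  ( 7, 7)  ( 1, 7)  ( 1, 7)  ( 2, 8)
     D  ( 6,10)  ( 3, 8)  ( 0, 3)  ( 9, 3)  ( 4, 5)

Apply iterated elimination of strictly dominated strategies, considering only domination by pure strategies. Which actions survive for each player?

Survivors P1:{A,B} P2:{P,R,T}

P1 drop C (A beats it: P:7>1 Q:8>7 R:10>1 S:7>1 T:6>2)
P2 drop Q (P beats it: A:11>9 B:13>4 D:10>8)
P2 drop S (P beats it: A:11>6 B:13>9 D:10>3)
P1 drop D (A beats it: P:7>6 R:10>0 T:6>4)
P1→{A,B} P2→{P,R,T}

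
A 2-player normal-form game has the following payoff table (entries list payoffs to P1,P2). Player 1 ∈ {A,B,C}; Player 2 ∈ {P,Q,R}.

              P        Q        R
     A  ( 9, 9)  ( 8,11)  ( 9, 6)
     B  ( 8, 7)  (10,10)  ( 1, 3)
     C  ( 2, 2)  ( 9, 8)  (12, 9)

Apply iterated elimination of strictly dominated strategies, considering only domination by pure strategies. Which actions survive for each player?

P2 drop P (Q beats it: A:11>9 B:10>7 C:8>2)
P1 drop A (C beats it: Q:9>8 R:12>9)
P1→{B,C} P2→{Q,R}

Survivors P1:{B,C} P2:{Q,R}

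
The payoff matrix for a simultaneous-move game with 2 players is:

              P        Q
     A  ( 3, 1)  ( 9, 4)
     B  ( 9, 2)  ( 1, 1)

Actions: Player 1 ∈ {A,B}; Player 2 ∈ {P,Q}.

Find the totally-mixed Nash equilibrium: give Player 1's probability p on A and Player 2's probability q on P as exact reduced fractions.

P1 indiff ⇒ q·3+(1-q)·9 = q·9+(1-q)·1 ⇒ q(-6) = (1-q)(-8) ⇒ q = 4/7
P2 indiff ⇒ p·1+(1-p)·2 = p·4+(1-p)·1 ⇒ p(-3) = (1-p)(-1) ⇒ p = 1/4

P1 mixes 1/4 on A; P2 mixes 4/7 on P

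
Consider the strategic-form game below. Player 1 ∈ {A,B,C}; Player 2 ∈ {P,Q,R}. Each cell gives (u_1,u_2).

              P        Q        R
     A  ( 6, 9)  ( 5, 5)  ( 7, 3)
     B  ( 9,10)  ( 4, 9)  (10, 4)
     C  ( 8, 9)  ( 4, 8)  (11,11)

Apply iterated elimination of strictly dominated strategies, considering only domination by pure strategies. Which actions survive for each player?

Remaining: P1:{B,C} P2:{P,R}

P2 drop Q (P beats it: A:9>5 B:10>9 C:9>8)
P1 drop A (B beats it: P:9>6 R:10>7)
P1→{B,C} P2→{P,R}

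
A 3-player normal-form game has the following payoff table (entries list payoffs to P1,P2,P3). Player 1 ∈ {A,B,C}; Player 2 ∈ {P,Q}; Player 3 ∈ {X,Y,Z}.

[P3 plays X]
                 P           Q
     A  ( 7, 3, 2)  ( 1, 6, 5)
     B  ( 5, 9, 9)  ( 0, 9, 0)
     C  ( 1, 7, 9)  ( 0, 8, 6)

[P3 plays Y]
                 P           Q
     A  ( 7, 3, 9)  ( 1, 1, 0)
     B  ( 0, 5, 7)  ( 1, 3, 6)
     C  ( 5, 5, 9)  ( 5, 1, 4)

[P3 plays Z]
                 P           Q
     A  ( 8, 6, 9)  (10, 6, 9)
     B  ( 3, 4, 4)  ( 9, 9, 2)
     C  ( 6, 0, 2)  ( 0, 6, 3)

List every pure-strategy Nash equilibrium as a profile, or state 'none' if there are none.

PSNE = {(A,P,Y), (A,P,Z), (A,Q,Z)}

(A,P,X): not NE [P2→Q gives 6>3; P3→Z gives 9>2]
(A,P,Y): NE
(A,P,Z): NE
(A,Q,X): not NE [P3→Z gives 9>5]
(A,Q,Y): not NE [P1→C gives 5>1; P2→P gives 3>1; P3→Z gives 9>0]
(A,Q,Z): NE
(B,P,X): not NE [P1→A gives 7>5]
(B,P,Y): not NE [P1→A gives 7>0; P3→X gives 9>7]
(B,P,Z): not NE [P1→A gives 8>3; P2→Q gives 9>4; P3→X gives 9>4]
(B,Q,X): not NE [P1→A gives 1>0; P3→Y gives 6>0]
(B,Q,Y): not NE [P1→C gives 5>1; P2→P gives 5>3]
(B,Q,Z): not NE [P1→A gives 10>9; P3→Y gives 6>2]
(C,P,X): not NE [P1→A gives 7>1; P2→Q gives 8>7]
(C,P,Y): not NE [P1→A gives 7>5]
(C,P,Z): not NE [P1→A gives 8>6; P2→Q gives 6>0; P3→Y gives 9>2]
(C,Q,X): not NE [P1→A gives 1>0]
(C,Q,Y): not NE [P2→P gives 5>1; P3→X gives 6>4]
(C,Q,Z): not NE [P1→A gives 10>0; P3→X gives 6>3]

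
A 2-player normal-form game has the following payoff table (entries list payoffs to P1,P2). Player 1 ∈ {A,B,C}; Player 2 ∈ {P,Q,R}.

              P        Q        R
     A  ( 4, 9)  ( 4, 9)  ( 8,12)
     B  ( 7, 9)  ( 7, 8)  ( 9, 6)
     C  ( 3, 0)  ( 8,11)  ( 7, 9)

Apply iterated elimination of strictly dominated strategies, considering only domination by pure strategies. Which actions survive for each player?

P1 drop A (B beats it: P:7>4 Q:7>4 R:9>8)
P2 drop R (Q beats it: B:8>6 C:11>9)
P1→{B,C} P2→{P,Q}

IESDS → P1:{B,C} P2:{P,Q}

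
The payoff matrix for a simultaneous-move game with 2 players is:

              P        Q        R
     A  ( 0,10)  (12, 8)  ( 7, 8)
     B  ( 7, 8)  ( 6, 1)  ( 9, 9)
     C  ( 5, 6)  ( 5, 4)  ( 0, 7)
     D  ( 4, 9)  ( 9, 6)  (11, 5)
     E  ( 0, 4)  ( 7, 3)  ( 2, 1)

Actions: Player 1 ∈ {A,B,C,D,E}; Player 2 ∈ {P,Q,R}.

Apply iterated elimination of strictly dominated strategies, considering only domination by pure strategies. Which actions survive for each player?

Survivors P1:{B,D} P2:{P,R}

P1 drop C (B beats it: P:7>5 Q:6>5 R:9>0)
P1 drop E (D beats it: P:4>0 Q:9>7 R:11>2)
P2 drop Q (P beats it: A:10>8 B:8>1 D:9>6)
P1 drop A (B beats it: P:7>0 R:9>7)
P1→{B,D} P2→{P,R}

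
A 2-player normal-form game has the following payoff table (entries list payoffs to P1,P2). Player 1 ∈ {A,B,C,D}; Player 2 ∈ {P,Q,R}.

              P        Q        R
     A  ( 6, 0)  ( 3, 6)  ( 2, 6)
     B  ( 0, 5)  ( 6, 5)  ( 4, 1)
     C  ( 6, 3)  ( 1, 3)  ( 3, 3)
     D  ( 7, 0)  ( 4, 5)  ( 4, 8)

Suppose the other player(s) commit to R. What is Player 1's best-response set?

P1 best: {B,D}

u_1(A vs R) = 2
u_1(B vs R) = 4
u_1(C vs R) = 3
u_1(D vs R) = 4
max payoff 4 at {B,D}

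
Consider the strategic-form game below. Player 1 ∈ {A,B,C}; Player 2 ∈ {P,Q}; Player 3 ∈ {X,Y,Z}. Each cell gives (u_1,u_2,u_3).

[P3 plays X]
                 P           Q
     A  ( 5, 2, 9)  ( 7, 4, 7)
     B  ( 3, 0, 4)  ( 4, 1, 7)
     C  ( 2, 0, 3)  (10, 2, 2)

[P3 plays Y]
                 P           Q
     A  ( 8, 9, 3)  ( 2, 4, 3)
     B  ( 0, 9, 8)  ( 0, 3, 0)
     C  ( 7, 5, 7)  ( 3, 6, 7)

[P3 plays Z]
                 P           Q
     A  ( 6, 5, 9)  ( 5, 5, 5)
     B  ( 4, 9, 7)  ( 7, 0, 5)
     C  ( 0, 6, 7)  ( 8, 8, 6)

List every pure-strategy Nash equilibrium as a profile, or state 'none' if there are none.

NE set: (A,P,Z), (C,Q,Y)

(A,P,X): not NE [P2→Q gives 4>2]
(A,P,Y): not NE [P3→Z gives 9>3]
(A,P,Z): NE
(A,Q,X): not NE [P1→C gives 10>7]
(A,Q,Y): not NE [P1→C gives 3>2; P2→P gives 9>4; P3→X gives 7>3]
(A,Q,Z): not NE [P1→C gives 8>5; P3→X gives 7>5]
(B,P,X): not NE [P1→A gives 5>3; P2→Q gives 1>0; P3→Y gives 8>4]
(B,P,Y): not NE [P1→A gives 8>0]
(B,P,Z): not NE [P1→A gives 6>4; P3→Y gives 8>7]
(B,Q,X): not NE [P1→C gives 10>4]
(B,Q,Y): not NE [P1→C gives 3>0; P2→P gives 9>3; P3→X gives 7>0]
(B,Q,Z): not NE [P1→C gives 8>7; P2→P gives 9>0; P3→X gives 7>5]
(C,P,X): not NE [P1→A gives 5>2; P2→Q gives 2>0; P3→Z gives 7>3]
(C,P,Y): not NE [P1→A gives 8>7; P2→Q gives 6>5]
(C,P,Z): not NE [P1→A gives 6>0; P2→Q gives 8>6]
(C,Q,X): not NE [P3→Y gives 7>2]
(C,Q,Y): NE
(C,Q,Z): not NE [P3→Y gives 7>6]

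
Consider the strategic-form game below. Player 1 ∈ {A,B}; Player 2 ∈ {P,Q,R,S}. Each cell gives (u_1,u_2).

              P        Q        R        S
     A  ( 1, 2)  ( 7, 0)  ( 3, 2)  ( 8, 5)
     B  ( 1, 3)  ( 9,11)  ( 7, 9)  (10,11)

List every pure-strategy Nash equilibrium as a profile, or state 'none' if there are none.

(A,P): not NE [P2→S gives 5>2]
(A,Q): not NE [P1→B gives 9>7; P2→S gives 5>0]
(A,R): not NE [P1→B gives 7>3; P2→S gives 5>2]
(A,S): not NE [P1→B gives 10>8]
(B,P): not NE [P2→S gives 11>3]
(B,Q): NE
(B,R): not NE [P2→S gives 11>9]
(B,S): NE

NE set: (B,Q), (B,S)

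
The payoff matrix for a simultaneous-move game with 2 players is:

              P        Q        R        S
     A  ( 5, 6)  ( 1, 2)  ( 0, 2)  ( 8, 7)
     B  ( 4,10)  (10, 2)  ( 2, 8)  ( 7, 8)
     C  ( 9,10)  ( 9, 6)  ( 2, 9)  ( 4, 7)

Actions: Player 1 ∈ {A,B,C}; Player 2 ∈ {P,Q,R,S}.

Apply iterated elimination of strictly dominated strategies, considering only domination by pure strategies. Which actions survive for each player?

P2 drop Q (P beats it: A:6>2 B:10>2 C:10>6)
P2 drop R (P beats it: A:6>2 B:10>8 C:10>9)
P1 drop B (A beats it: P:5>4 S:8>7)
P1→{A,C} P2→{P,S}

Remaining: P1:{A,C} P2:{P,S}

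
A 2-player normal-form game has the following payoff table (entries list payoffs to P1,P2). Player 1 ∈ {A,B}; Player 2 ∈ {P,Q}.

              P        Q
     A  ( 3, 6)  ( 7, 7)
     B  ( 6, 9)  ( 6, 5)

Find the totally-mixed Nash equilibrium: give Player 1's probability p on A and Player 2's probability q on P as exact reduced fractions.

P1 mixes 4/5 on A; P2 mixes 1/4 on P

P1 indiff ⇒ q·3+(1-q)·7 = q·6+(1-q)·6 ⇒ q(-3) = (1-q)(-1) ⇒ q = 1/4
P2 indiff ⇒ p·6+(1-p)·9 = p·7+(1-p)·5 ⇒ p(-1) = (1-p)(-4) ⇒ p = 4/5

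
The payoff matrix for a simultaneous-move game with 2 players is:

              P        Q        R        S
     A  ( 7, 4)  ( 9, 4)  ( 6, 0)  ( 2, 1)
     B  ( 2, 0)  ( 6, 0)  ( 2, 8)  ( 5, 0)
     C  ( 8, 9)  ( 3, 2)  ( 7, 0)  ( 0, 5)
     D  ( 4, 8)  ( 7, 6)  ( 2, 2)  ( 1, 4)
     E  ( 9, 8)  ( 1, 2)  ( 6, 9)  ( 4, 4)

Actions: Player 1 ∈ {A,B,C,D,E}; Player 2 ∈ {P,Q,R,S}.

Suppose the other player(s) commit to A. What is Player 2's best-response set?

u_2(P vs A) = 4
u_2(Q vs A) = 4
u_2(R vs A) = 0
u_2(S vs A) = 1
max payoff 4 at {P,Q}

P2 best: {P,Q}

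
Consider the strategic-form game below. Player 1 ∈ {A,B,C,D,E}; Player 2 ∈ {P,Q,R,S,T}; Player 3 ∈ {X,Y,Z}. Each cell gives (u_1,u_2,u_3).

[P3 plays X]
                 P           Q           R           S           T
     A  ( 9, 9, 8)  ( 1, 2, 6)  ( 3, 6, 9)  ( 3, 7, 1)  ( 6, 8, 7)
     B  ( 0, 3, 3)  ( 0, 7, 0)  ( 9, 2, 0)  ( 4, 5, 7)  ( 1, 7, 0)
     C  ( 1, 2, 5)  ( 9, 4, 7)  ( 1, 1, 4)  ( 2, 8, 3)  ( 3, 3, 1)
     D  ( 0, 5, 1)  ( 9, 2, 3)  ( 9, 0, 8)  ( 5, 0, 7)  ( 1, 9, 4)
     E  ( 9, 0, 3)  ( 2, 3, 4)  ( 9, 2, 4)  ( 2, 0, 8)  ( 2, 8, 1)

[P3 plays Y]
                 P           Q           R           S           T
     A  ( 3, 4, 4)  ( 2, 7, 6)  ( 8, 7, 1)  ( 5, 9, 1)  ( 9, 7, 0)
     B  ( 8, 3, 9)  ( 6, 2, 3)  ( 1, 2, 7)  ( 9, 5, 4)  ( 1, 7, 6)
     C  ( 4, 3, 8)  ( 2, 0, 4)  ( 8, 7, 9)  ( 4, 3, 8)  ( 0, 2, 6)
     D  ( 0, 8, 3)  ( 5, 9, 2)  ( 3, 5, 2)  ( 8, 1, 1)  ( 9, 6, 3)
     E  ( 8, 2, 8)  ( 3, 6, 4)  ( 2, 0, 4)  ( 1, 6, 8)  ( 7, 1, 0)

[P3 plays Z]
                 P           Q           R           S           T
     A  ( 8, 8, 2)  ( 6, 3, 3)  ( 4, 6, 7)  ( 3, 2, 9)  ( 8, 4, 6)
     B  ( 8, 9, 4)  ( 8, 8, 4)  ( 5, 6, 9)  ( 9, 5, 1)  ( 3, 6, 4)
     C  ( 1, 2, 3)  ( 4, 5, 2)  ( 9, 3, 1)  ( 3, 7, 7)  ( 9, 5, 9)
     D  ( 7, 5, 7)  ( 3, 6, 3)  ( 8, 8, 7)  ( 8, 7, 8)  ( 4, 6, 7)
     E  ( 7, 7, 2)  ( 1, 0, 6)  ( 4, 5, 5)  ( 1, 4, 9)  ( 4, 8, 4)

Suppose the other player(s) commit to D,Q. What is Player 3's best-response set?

P3 best: {X,Z}

u_3(X vs D,Q) = 3
u_3(Y vs D,Q) = 2
u_3(Z vs D,Q) = 3
max payoff 3 at {X,Z}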